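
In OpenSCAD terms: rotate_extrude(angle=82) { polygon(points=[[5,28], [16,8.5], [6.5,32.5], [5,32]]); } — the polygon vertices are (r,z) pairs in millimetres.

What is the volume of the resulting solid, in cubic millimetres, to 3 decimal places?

Volume = 540.177 mm³

Profile (r,z), 4 vertices: (5,28) (16,8.5) (6.5,32.5) (5,32)
edge 0: (5,28)→(16,8.5)  cross = 5·8.5 − 16·28 = -405.5000; (r_i+r_j)·cross = 21·-405.5000 = -8515.5000
edge 1: (16,8.5)→(6.5,32.5)  cross = 16·32.5 − 6.5·8.5 = 464.7500; (r_i+r_j)·cross = 22.5·464.7500 = 10456.8750
edge 2: (6.5,32.5)→(5,32)  cross = 6.5·32 − 5·32.5 = 45.5000; (r_i+r_j)·cross = 11.5·45.5000 = 523.2500
edge 3: (5,32)→(5,28)  cross = 5·28 − 5·32 = -20.0000; (r_i+r_j)·cross = 10·-20.0000 = -200.0000
Σcross = 84.7500 → A = |Σcross|/2 = 42.3750 mm²
Σ(r_i+r_j)·cross = 2264.6250 → first moment M = |Σ|/6 = 377.4375
R_c = M/A = 377.4375/42.3750 = 8.9071 mm
θ = 82° = 1.431170 rad
V = θ·R_c·A = 1.431170·8.9071·42.3750 = 540.177 mm³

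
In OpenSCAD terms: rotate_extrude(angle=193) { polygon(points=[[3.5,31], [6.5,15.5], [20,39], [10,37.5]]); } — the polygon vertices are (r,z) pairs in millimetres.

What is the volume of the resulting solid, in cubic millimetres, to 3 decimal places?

Profile (r,z), 4 vertices: (3.5,31) (6.5,15.5) (20,39) (10,37.5)
edge 0: (3.5,31)→(6.5,15.5)  cross = 3.5·15.5 − 6.5·31 = -147.2500; (r_i+r_j)·cross = 10·-147.2500 = -1472.5000
edge 1: (6.5,15.5)→(20,39)  cross = 6.5·39 − 20·15.5 = -56.5000; (r_i+r_j)·cross = 26.5·-56.5000 = -1497.2500
edge 2: (20,39)→(10,37.5)  cross = 20·37.5 − 10·39 = 360.0000; (r_i+r_j)·cross = 30·360.0000 = 10800.0000
edge 3: (10,37.5)→(3.5,31)  cross = 10·31 − 3.5·37.5 = 178.7500; (r_i+r_j)·cross = 13.5·178.7500 = 2413.1250
Σcross = 335.0000 → A = |Σcross|/2 = 167.5000 mm²
Σ(r_i+r_j)·cross = 10243.3750 → first moment M = |Σ|/6 = 1707.2292
R_c = M/A = 1707.2292/167.5000 = 10.1924 mm
θ = 193° = 3.368485 rad
V = θ·R_c·A = 3.368485·10.1924·167.5000 = 5750.777 mm³

Volume = 5750.777 mm³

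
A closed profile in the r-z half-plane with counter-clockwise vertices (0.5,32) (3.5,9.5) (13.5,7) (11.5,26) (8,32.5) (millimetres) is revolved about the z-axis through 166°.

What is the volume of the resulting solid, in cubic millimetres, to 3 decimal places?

Volume = 4751.364 mm³

Profile (r,z), 5 vertices: (0.5,32) (3.5,9.5) (13.5,7) (11.5,26) (8,32.5)
edge 0: (0.5,32)→(3.5,9.5)  cross = 0.5·9.5 − 3.5·32 = -107.2500; (r_i+r_j)·cross = 4·-107.2500 = -429.0000
edge 1: (3.5,9.5)→(13.5,7)  cross = 3.5·7 − 13.5·9.5 = -103.7500; (r_i+r_j)·cross = 17·-103.7500 = -1763.7500
edge 2: (13.5,7)→(11.5,26)  cross = 13.5·26 − 11.5·7 = 270.5000; (r_i+r_j)·cross = 25·270.5000 = 6762.5000
edge 3: (11.5,26)→(8,32.5)  cross = 11.5·32.5 − 8·26 = 165.7500; (r_i+r_j)·cross = 19.5·165.7500 = 3232.1250
edge 4: (8,32.5)→(0.5,32)  cross = 8·32 − 0.5·32.5 = 239.7500; (r_i+r_j)·cross = 8.5·239.7500 = 2037.8750
Σcross = 465.0000 → A = |Σcross|/2 = 232.5000 mm²
Σ(r_i+r_j)·cross = 9839.7500 → first moment M = |Σ|/6 = 1639.9583
R_c = M/A = 1639.9583/232.5000 = 7.0536 mm
θ = 166° = 2.897247 rad
V = θ·R_c·A = 2.897247·7.0536·232.5000 = 4751.364 mm³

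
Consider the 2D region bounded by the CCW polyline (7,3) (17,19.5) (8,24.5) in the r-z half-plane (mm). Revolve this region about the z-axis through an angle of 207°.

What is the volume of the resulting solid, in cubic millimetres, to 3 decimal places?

Volume = 3824.784 mm³

Profile (r,z), 3 vertices: (7,3) (17,19.5) (8,24.5)
edge 0: (7,3)→(17,19.5)  cross = 7·19.5 − 17·3 = 85.5000; (r_i+r_j)·cross = 24·85.5000 = 2052.0000
edge 1: (17,19.5)→(8,24.5)  cross = 17·24.5 − 8·19.5 = 260.5000; (r_i+r_j)·cross = 25·260.5000 = 6512.5000
edge 2: (8,24.5)→(7,3)  cross = 8·3 − 7·24.5 = -147.5000; (r_i+r_j)·cross = 15·-147.5000 = -2212.5000
Σcross = 198.5000 → A = |Σcross|/2 = 99.2500 mm²
Σ(r_i+r_j)·cross = 6352.0000 → first moment M = |Σ|/6 = 1058.6667
R_c = M/A = 1058.6667/99.2500 = 10.6667 mm
θ = 207° = 3.612832 rad
V = θ·R_c·A = 3.612832·10.6667·99.2500 = 3824.784 mm³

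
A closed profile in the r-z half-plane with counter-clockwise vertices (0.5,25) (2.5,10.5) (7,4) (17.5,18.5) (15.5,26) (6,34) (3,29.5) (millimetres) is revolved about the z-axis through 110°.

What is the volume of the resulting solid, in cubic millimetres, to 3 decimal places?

Volume = 4830.813 mm³

Profile (r,z), 7 vertices: (0.5,25) (2.5,10.5) (7,4) (17.5,18.5) (15.5,26) (6,34) (3,29.5)
edge 0: (0.5,25)→(2.5,10.5)  cross = 0.5·10.5 − 2.5·25 = -57.2500; (r_i+r_j)·cross = 3·-57.2500 = -171.7500
edge 1: (2.5,10.5)→(7,4)  cross = 2.5·4 − 7·10.5 = -63.5000; (r_i+r_j)·cross = 9.5·-63.5000 = -603.2500
edge 2: (7,4)→(17.5,18.5)  cross = 7·18.5 − 17.5·4 = 59.5000; (r_i+r_j)·cross = 24.5·59.5000 = 1457.7500
edge 3: (17.5,18.5)→(15.5,26)  cross = 17.5·26 − 15.5·18.5 = 168.2500; (r_i+r_j)·cross = 33·168.2500 = 5552.2500
edge 4: (15.5,26)→(6,34)  cross = 15.5·34 − 6·26 = 371.0000; (r_i+r_j)·cross = 21.5·371.0000 = 7976.5000
edge 5: (6,34)→(3,29.5)  cross = 6·29.5 − 3·34 = 75.0000; (r_i+r_j)·cross = 9·75.0000 = 675.0000
edge 6: (3,29.5)→(0.5,25)  cross = 3·25 − 0.5·29.5 = 60.2500; (r_i+r_j)·cross = 3.5·60.2500 = 210.8750
Σcross = 613.2500 → A = |Σcross|/2 = 306.6250 mm²
Σ(r_i+r_j)·cross = 15097.3750 → first moment M = |Σ|/6 = 2516.2292
R_c = M/A = 2516.2292/306.6250 = 8.2062 mm
θ = 110° = 1.919862 rad
V = θ·R_c·A = 1.919862·8.2062·306.6250 = 4830.813 mm³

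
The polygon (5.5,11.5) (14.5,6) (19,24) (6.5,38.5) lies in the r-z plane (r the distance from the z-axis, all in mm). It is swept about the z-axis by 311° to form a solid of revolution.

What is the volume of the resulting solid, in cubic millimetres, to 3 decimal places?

Profile (r,z), 4 vertices: (5.5,11.5) (14.5,6) (19,24) (6.5,38.5)
edge 0: (5.5,11.5)→(14.5,6)  cross = 5.5·6 − 14.5·11.5 = -133.7500; (r_i+r_j)·cross = 20·-133.7500 = -2675.0000
edge 1: (14.5,6)→(19,24)  cross = 14.5·24 − 19·6 = 234.0000; (r_i+r_j)·cross = 33.5·234.0000 = 7839.0000
edge 2: (19,24)→(6.5,38.5)  cross = 19·38.5 − 6.5·24 = 575.5000; (r_i+r_j)·cross = 25.5·575.5000 = 14675.2500
edge 3: (6.5,38.5)→(5.5,11.5)  cross = 6.5·11.5 − 5.5·38.5 = -137.0000; (r_i+r_j)·cross = 12·-137.0000 = -1644.0000
Σcross = 538.7500 → A = |Σcross|/2 = 269.3750 mm²
Σ(r_i+r_j)·cross = 18195.2500 → first moment M = |Σ|/6 = 3032.5417
R_c = M/A = 3032.5417/269.3750 = 11.2577 mm
θ = 311° = 5.427974 rad
V = θ·R_c·A = 5.427974·11.2577·269.3750 = 16460.557 mm³

Volume = 16460.557 mm³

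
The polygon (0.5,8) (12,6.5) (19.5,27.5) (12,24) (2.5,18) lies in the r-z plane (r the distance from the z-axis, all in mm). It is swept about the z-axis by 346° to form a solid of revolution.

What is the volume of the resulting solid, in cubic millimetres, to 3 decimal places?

Profile (r,z), 5 vertices: (0.5,8) (12,6.5) (19.5,27.5) (12,24) (2.5,18)
edge 0: (0.5,8)→(12,6.5)  cross = 0.5·6.5 − 12·8 = -92.7500; (r_i+r_j)·cross = 12.5·-92.7500 = -1159.3750
edge 1: (12,6.5)→(19.5,27.5)  cross = 12·27.5 − 19.5·6.5 = 203.2500; (r_i+r_j)·cross = 31.5·203.2500 = 6402.3750
edge 2: (19.5,27.5)→(12,24)  cross = 19.5·24 − 12·27.5 = 138.0000; (r_i+r_j)·cross = 31.5·138.0000 = 4347.0000
edge 3: (12,24)→(2.5,18)  cross = 12·18 − 2.5·24 = 156.0000; (r_i+r_j)·cross = 14.5·156.0000 = 2262.0000
edge 4: (2.5,18)→(0.5,8)  cross = 2.5·8 − 0.5·18 = 11.0000; (r_i+r_j)·cross = 3·11.0000 = 33.0000
Σcross = 415.5000 → A = |Σcross|/2 = 207.7500 mm²
Σ(r_i+r_j)·cross = 11885.0000 → first moment M = |Σ|/6 = 1980.8333
R_c = M/A = 1980.8333/207.7500 = 9.5347 mm
θ = 346° = 6.038839 rad
V = θ·R_c·A = 6.038839·9.5347·207.7500 = 11961.934 mm³

Volume = 11961.934 mm³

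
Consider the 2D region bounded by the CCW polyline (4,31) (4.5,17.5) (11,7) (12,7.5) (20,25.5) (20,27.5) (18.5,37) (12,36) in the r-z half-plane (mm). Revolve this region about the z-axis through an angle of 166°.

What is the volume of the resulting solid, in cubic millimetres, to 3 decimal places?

Volume = 11006.338 mm³

Profile (r,z), 8 vertices: (4,31) (4.5,17.5) (11,7) (12,7.5) (20,25.5) (20,27.5) (18.5,37) (12,36)
edge 0: (4,31)→(4.5,17.5)  cross = 4·17.5 − 4.5·31 = -69.5000; (r_i+r_j)·cross = 8.5·-69.5000 = -590.7500
edge 1: (4.5,17.5)→(11,7)  cross = 4.5·7 − 11·17.5 = -161.0000; (r_i+r_j)·cross = 15.5·-161.0000 = -2495.5000
edge 2: (11,7)→(12,7.5)  cross = 11·7.5 − 12·7 = -1.5000; (r_i+r_j)·cross = 23·-1.5000 = -34.5000
edge 3: (12,7.5)→(20,25.5)  cross = 12·25.5 − 20·7.5 = 156.0000; (r_i+r_j)·cross = 32·156.0000 = 4992.0000
edge 4: (20,25.5)→(20,27.5)  cross = 20·27.5 − 20·25.5 = 40.0000; (r_i+r_j)·cross = 40·40.0000 = 1600.0000
edge 5: (20,27.5)→(18.5,37)  cross = 20·37 − 18.5·27.5 = 231.2500; (r_i+r_j)·cross = 38.5·231.2500 = 8903.1250
edge 6: (18.5,37)→(12,36)  cross = 18.5·36 − 12·37 = 222.0000; (r_i+r_j)·cross = 30.5·222.0000 = 6771.0000
edge 7: (12,36)→(4,31)  cross = 12·31 − 4·36 = 228.0000; (r_i+r_j)·cross = 16·228.0000 = 3648.0000
Σcross = 645.2500 → A = |Σcross|/2 = 322.6250 mm²
Σ(r_i+r_j)·cross = 22793.3750 → first moment M = |Σ|/6 = 3798.8958
R_c = M/A = 3798.8958/322.6250 = 11.7750 mm
θ = 166° = 2.897247 rad
V = θ·R_c·A = 2.897247·11.7750·322.6250 = 11006.338 mm³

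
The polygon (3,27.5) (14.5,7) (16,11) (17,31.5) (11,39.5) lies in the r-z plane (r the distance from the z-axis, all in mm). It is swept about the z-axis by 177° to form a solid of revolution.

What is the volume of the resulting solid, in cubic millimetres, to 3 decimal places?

Volume = 8740.019 mm³

Profile (r,z), 5 vertices: (3,27.5) (14.5,7) (16,11) (17,31.5) (11,39.5)
edge 0: (3,27.5)→(14.5,7)  cross = 3·7 − 14.5·27.5 = -377.7500; (r_i+r_j)·cross = 17.5·-377.7500 = -6610.6250
edge 1: (14.5,7)→(16,11)  cross = 14.5·11 − 16·7 = 47.5000; (r_i+r_j)·cross = 30.5·47.5000 = 1448.7500
edge 2: (16,11)→(17,31.5)  cross = 16·31.5 − 17·11 = 317.0000; (r_i+r_j)·cross = 33·317.0000 = 10461.0000
edge 3: (17,31.5)→(11,39.5)  cross = 17·39.5 − 11·31.5 = 325.0000; (r_i+r_j)·cross = 28·325.0000 = 9100.0000
edge 4: (11,39.5)→(3,27.5)  cross = 11·27.5 − 3·39.5 = 184.0000; (r_i+r_j)·cross = 14·184.0000 = 2576.0000
Σcross = 495.7500 → A = |Σcross|/2 = 247.8750 mm²
Σ(r_i+r_j)·cross = 16975.1250 → first moment M = |Σ|/6 = 2829.1875
R_c = M/A = 2829.1875/247.8750 = 11.4138 mm
θ = 177° = 3.089233 rad
V = θ·R_c·A = 3.089233·11.4138·247.8750 = 8740.019 mm³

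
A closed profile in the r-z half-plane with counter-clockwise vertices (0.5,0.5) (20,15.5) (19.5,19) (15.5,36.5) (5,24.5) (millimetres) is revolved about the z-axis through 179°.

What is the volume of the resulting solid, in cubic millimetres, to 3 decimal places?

Volume = 11256.665 mm³

Profile (r,z), 5 vertices: (0.5,0.5) (20,15.5) (19.5,19) (15.5,36.5) (5,24.5)
edge 0: (0.5,0.5)→(20,15.5)  cross = 0.5·15.5 − 20·0.5 = -2.2500; (r_i+r_j)·cross = 20.5·-2.2500 = -46.1250
edge 1: (20,15.5)→(19.5,19)  cross = 20·19 − 19.5·15.5 = 77.7500; (r_i+r_j)·cross = 39.5·77.7500 = 3071.1250
edge 2: (19.5,19)→(15.5,36.5)  cross = 19.5·36.5 − 15.5·19 = 417.2500; (r_i+r_j)·cross = 35·417.2500 = 14603.7500
edge 3: (15.5,36.5)→(5,24.5)  cross = 15.5·24.5 − 5·36.5 = 197.2500; (r_i+r_j)·cross = 20.5·197.2500 = 4043.6250
edge 4: (5,24.5)→(0.5,0.5)  cross = 5·0.5 − 0.5·24.5 = -9.7500; (r_i+r_j)·cross = 5.5·-9.7500 = -53.6250
Σcross = 680.2500 → A = |Σcross|/2 = 340.1250 mm²
Σ(r_i+r_j)·cross = 21618.7500 → first moment M = |Σ|/6 = 3603.1250
R_c = M/A = 3603.1250/340.1250 = 10.5935 mm
θ = 179° = 3.124139 rad
V = θ·R_c·A = 3.124139·10.5935·340.1250 = 11256.665 mm³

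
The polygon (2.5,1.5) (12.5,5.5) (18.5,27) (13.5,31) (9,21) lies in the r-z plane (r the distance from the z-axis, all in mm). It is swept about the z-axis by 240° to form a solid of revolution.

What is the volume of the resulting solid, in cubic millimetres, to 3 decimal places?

Volume = 9476.440 mm³

Profile (r,z), 5 vertices: (2.5,1.5) (12.5,5.5) (18.5,27) (13.5,31) (9,21)
edge 0: (2.5,1.5)→(12.5,5.5)  cross = 2.5·5.5 − 12.5·1.5 = -5.0000; (r_i+r_j)·cross = 15·-5.0000 = -75.0000
edge 1: (12.5,5.5)→(18.5,27)  cross = 12.5·27 − 18.5·5.5 = 235.7500; (r_i+r_j)·cross = 31·235.7500 = 7308.2500
edge 2: (18.5,27)→(13.5,31)  cross = 18.5·31 − 13.5·27 = 209.0000; (r_i+r_j)·cross = 32·209.0000 = 6688.0000
edge 3: (13.5,31)→(9,21)  cross = 13.5·21 − 9·31 = 4.5000; (r_i+r_j)·cross = 22.5·4.5000 = 101.2500
edge 4: (9,21)→(2.5,1.5)  cross = 9·1.5 − 2.5·21 = -39.0000; (r_i+r_j)·cross = 11.5·-39.0000 = -448.5000
Σcross = 405.2500 → A = |Σcross|/2 = 202.6250 mm²
Σ(r_i+r_j)·cross = 13574.0000 → first moment M = |Σ|/6 = 2262.3333
R_c = M/A = 2262.3333/202.6250 = 11.1651 mm
θ = 240° = 4.188790 rad
V = θ·R_c·A = 4.188790·11.1651·202.6250 = 9476.440 mm³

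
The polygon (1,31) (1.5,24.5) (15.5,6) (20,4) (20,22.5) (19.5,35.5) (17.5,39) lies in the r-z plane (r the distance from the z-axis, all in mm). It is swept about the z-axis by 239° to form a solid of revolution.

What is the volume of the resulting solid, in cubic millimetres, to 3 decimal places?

Profile (r,z), 7 vertices: (1,31) (1.5,24.5) (15.5,6) (20,4) (20,22.5) (19.5,35.5) (17.5,39)
edge 0: (1,31)→(1.5,24.5)  cross = 1·24.5 − 1.5·31 = -22.0000; (r_i+r_j)·cross = 2.5·-22.0000 = -55.0000
edge 1: (1.5,24.5)→(15.5,6)  cross = 1.5·6 − 15.5·24.5 = -370.7500; (r_i+r_j)·cross = 17·-370.7500 = -6302.7500
edge 2: (15.5,6)→(20,4)  cross = 15.5·4 − 20·6 = -58.0000; (r_i+r_j)·cross = 35.5·-58.0000 = -2059.0000
edge 3: (20,4)→(20,22.5)  cross = 20·22.5 − 20·4 = 370.0000; (r_i+r_j)·cross = 40·370.0000 = 14800.0000
edge 4: (20,22.5)→(19.5,35.5)  cross = 20·35.5 − 19.5·22.5 = 271.2500; (r_i+r_j)·cross = 39.5·271.2500 = 10714.3750
edge 5: (19.5,35.5)→(17.5,39)  cross = 19.5·39 − 17.5·35.5 = 139.2500; (r_i+r_j)·cross = 37·139.2500 = 5152.2500
edge 6: (17.5,39)→(1,31)  cross = 17.5·31 − 1·39 = 503.5000; (r_i+r_j)·cross = 18.5·503.5000 = 9314.7500
Σcross = 833.2500 → A = |Σcross|/2 = 416.6250 mm²
Σ(r_i+r_j)·cross = 31564.6250 → first moment M = |Σ|/6 = 5260.7708
R_c = M/A = 5260.7708/416.6250 = 12.6271 mm
θ = 239° = 4.171337 rad
V = θ·R_c·A = 4.171337·12.6271·416.6250 = 21944.448 mm³

Volume = 21944.448 mm³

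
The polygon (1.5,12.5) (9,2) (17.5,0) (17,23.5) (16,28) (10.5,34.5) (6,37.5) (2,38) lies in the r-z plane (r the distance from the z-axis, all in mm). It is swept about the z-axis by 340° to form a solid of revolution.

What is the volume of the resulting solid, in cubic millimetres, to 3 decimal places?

Profile (r,z), 8 vertices: (1.5,12.5) (9,2) (17.5,0) (17,23.5) (16,28) (10.5,34.5) (6,37.5) (2,38)
edge 0: (1.5,12.5)→(9,2)  cross = 1.5·2 − 9·12.5 = -109.5000; (r_i+r_j)·cross = 10.5·-109.5000 = -1149.7500
edge 1: (9,2)→(17.5,0)  cross = 9·0 − 17.5·2 = -35.0000; (r_i+r_j)·cross = 26.5·-35.0000 = -927.5000
edge 2: (17.5,0)→(17,23.5)  cross = 17.5·23.5 − 17·0 = 411.2500; (r_i+r_j)·cross = 34.5·411.2500 = 14188.1250
edge 3: (17,23.5)→(16,28)  cross = 17·28 − 16·23.5 = 100.0000; (r_i+r_j)·cross = 33·100.0000 = 3300.0000
edge 4: (16,28)→(10.5,34.5)  cross = 16·34.5 − 10.5·28 = 258.0000; (r_i+r_j)·cross = 26.5·258.0000 = 6837.0000
edge 5: (10.5,34.5)→(6,37.5)  cross = 10.5·37.5 − 6·34.5 = 186.7500; (r_i+r_j)·cross = 16.5·186.7500 = 3081.3750
edge 6: (6,37.5)→(2,38)  cross = 6·38 − 2·37.5 = 153.0000; (r_i+r_j)·cross = 8·153.0000 = 1224.0000
edge 7: (2,38)→(1.5,12.5)  cross = 2·12.5 − 1.5·38 = -32.0000; (r_i+r_j)·cross = 3.5·-32.0000 = -112.0000
Σcross = 932.5000 → A = |Σcross|/2 = 466.2500 mm²
Σ(r_i+r_j)·cross = 26441.2500 → first moment M = |Σ|/6 = 4406.8750
R_c = M/A = 4406.8750/466.2500 = 9.4517 mm
θ = 340° = 5.934119 rad
V = θ·R_c·A = 5.934119·9.4517·466.2500 = 26150.923 mm³

Volume = 26150.923 mm³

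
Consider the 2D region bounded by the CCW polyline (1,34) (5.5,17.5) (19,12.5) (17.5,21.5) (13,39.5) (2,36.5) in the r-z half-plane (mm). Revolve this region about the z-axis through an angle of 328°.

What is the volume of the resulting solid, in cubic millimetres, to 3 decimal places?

Profile (r,z), 6 vertices: (1,34) (5.5,17.5) (19,12.5) (17.5,21.5) (13,39.5) (2,36.5)
edge 0: (1,34)→(5.5,17.5)  cross = 1·17.5 − 5.5·34 = -169.5000; (r_i+r_j)·cross = 6.5·-169.5000 = -1101.7500
edge 1: (5.5,17.5)→(19,12.5)  cross = 5.5·12.5 − 19·17.5 = -263.7500; (r_i+r_j)·cross = 24.5·-263.7500 = -6461.8750
edge 2: (19,12.5)→(17.5,21.5)  cross = 19·21.5 − 17.5·12.5 = 189.7500; (r_i+r_j)·cross = 36.5·189.7500 = 6925.8750
edge 3: (17.5,21.5)→(13,39.5)  cross = 17.5·39.5 − 13·21.5 = 411.7500; (r_i+r_j)·cross = 30.5·411.7500 = 12558.3750
edge 4: (13,39.5)→(2,36.5)  cross = 13·36.5 − 2·39.5 = 395.5000; (r_i+r_j)·cross = 15·395.5000 = 5932.5000
edge 5: (2,36.5)→(1,34)  cross = 2·34 − 1·36.5 = 31.5000; (r_i+r_j)·cross = 3·31.5000 = 94.5000
Σcross = 595.2500 → A = |Σcross|/2 = 297.6250 mm²
Σ(r_i+r_j)·cross = 17947.6250 → first moment M = |Σ|/6 = 2991.2708
R_c = M/A = 2991.2708/297.6250 = 10.0505 mm
θ = 328° = 5.724680 rad
V = θ·R_c·A = 5.724680·10.0505·297.6250 = 17124.068 mm³

Volume = 17124.068 mm³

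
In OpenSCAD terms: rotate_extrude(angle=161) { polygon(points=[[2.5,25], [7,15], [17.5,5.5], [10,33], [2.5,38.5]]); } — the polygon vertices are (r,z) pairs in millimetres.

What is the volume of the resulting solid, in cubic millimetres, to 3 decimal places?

Volume = 5239.208 mm³

Profile (r,z), 5 vertices: (2.5,25) (7,15) (17.5,5.5) (10,33) (2.5,38.5)
edge 0: (2.5,25)→(7,15)  cross = 2.5·15 − 7·25 = -137.5000; (r_i+r_j)·cross = 9.5·-137.5000 = -1306.2500
edge 1: (7,15)→(17.5,5.5)  cross = 7·5.5 − 17.5·15 = -224.0000; (r_i+r_j)·cross = 24.5·-224.0000 = -5488.0000
edge 2: (17.5,5.5)→(10,33)  cross = 17.5·33 − 10·5.5 = 522.5000; (r_i+r_j)·cross = 27.5·522.5000 = 14368.7500
edge 3: (10,33)→(2.5,38.5)  cross = 10·38.5 − 2.5·33 = 302.5000; (r_i+r_j)·cross = 12.5·302.5000 = 3781.2500
edge 4: (2.5,38.5)→(2.5,25)  cross = 2.5·25 − 2.5·38.5 = -33.7500; (r_i+r_j)·cross = 5·-33.7500 = -168.7500
Σcross = 429.7500 → A = |Σcross|/2 = 214.8750 mm²
Σ(r_i+r_j)·cross = 11187.0000 → first moment M = |Σ|/6 = 1864.5000
R_c = M/A = 1864.5000/214.8750 = 8.6771 mm
θ = 161° = 2.809980 rad
V = θ·R_c·A = 2.809980·8.6771·214.8750 = 5239.208 mm³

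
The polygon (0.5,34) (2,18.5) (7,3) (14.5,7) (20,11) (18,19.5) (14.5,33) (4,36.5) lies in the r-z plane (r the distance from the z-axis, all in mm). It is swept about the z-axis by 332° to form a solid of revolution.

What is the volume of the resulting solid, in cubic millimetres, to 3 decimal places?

Profile (r,z), 8 vertices: (0.5,34) (2,18.5) (7,3) (14.5,7) (20,11) (18,19.5) (14.5,33) (4,36.5)
edge 0: (0.5,34)→(2,18.5)  cross = 0.5·18.5 − 2·34 = -58.7500; (r_i+r_j)·cross = 2.5·-58.7500 = -146.8750
edge 1: (2,18.5)→(7,3)  cross = 2·3 − 7·18.5 = -123.5000; (r_i+r_j)·cross = 9·-123.5000 = -1111.5000
edge 2: (7,3)→(14.5,7)  cross = 7·7 − 14.5·3 = 5.5000; (r_i+r_j)·cross = 21.5·5.5000 = 118.2500
edge 3: (14.5,7)→(20,11)  cross = 14.5·11 − 20·7 = 19.5000; (r_i+r_j)·cross = 34.5·19.5000 = 672.7500
edge 4: (20,11)→(18,19.5)  cross = 20·19.5 − 18·11 = 192.0000; (r_i+r_j)·cross = 38·192.0000 = 7296.0000
edge 5: (18,19.5)→(14.5,33)  cross = 18·33 − 14.5·19.5 = 311.2500; (r_i+r_j)·cross = 32.5·311.2500 = 10115.6250
edge 6: (14.5,33)→(4,36.5)  cross = 14.5·36.5 − 4·33 = 397.2500; (r_i+r_j)·cross = 18.5·397.2500 = 7349.1250
edge 7: (4,36.5)→(0.5,34)  cross = 4·34 − 0.5·36.5 = 117.7500; (r_i+r_j)·cross = 4.5·117.7500 = 529.8750
Σcross = 861.0000 → A = |Σcross|/2 = 430.5000 mm²
Σ(r_i+r_j)·cross = 24823.2500 → first moment M = |Σ|/6 = 4137.2083
R_c = M/A = 4137.2083/430.5000 = 9.6102 mm
θ = 332° = 5.794493 rad
V = θ·R_c·A = 5.794493·9.6102·430.5000 = 23973.025 mm³

Volume = 23973.025 mm³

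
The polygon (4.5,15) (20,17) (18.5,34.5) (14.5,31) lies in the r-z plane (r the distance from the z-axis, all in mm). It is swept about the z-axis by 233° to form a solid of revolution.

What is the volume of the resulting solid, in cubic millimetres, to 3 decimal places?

Profile (r,z), 4 vertices: (4.5,15) (20,17) (18.5,34.5) (14.5,31)
edge 0: (4.5,15)→(20,17)  cross = 4.5·17 − 20·15 = -223.5000; (r_i+r_j)·cross = 24.5·-223.5000 = -5475.7500
edge 1: (20,17)→(18.5,34.5)  cross = 20·34.5 − 18.5·17 = 375.5000; (r_i+r_j)·cross = 38.5·375.5000 = 14456.7500
edge 2: (18.5,34.5)→(14.5,31)  cross = 18.5·31 − 14.5·34.5 = 73.2500; (r_i+r_j)·cross = 33·73.2500 = 2417.2500
edge 3: (14.5,31)→(4.5,15)  cross = 14.5·15 − 4.5·31 = 78.0000; (r_i+r_j)·cross = 19·78.0000 = 1482.0000
Σcross = 303.2500 → A = |Σcross|/2 = 151.6250 mm²
Σ(r_i+r_j)·cross = 12880.2500 → first moment M = |Σ|/6 = 2146.7083
R_c = M/A = 2146.7083/151.6250 = 14.1580 mm
θ = 233° = 4.066617 rad
V = θ·R_c·A = 4.066617·14.1580·151.6250 = 8729.841 mm³

Volume = 8729.841 mm³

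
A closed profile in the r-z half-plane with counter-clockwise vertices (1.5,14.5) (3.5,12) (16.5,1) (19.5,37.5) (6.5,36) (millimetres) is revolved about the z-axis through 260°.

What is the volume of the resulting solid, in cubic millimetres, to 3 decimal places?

Profile (r,z), 5 vertices: (1.5,14.5) (3.5,12) (16.5,1) (19.5,37.5) (6.5,36)
edge 0: (1.5,14.5)→(3.5,12)  cross = 1.5·12 − 3.5·14.5 = -32.7500; (r_i+r_j)·cross = 5·-32.7500 = -163.7500
edge 1: (3.5,12)→(16.5,1)  cross = 3.5·1 − 16.5·12 = -194.5000; (r_i+r_j)·cross = 20·-194.5000 = -3890.0000
edge 2: (16.5,1)→(19.5,37.5)  cross = 16.5·37.5 − 19.5·1 = 599.2500; (r_i+r_j)·cross = 36·599.2500 = 21573.0000
edge 3: (19.5,37.5)→(6.5,36)  cross = 19.5·36 − 6.5·37.5 = 458.2500; (r_i+r_j)·cross = 26·458.2500 = 11914.5000
edge 4: (6.5,36)→(1.5,14.5)  cross = 6.5·14.5 − 1.5·36 = 40.2500; (r_i+r_j)·cross = 8·40.2500 = 322.0000
Σcross = 870.5000 → A = |Σcross|/2 = 435.2500 mm²
Σ(r_i+r_j)·cross = 29755.7500 → first moment M = |Σ|/6 = 4959.2917
R_c = M/A = 4959.2917/435.2500 = 11.3941 mm
θ = 260° = 4.537856 rad
V = θ·R_c·A = 4.537856·11.3941·435.2500 = 22504.552 mm³

Volume = 22504.552 mm³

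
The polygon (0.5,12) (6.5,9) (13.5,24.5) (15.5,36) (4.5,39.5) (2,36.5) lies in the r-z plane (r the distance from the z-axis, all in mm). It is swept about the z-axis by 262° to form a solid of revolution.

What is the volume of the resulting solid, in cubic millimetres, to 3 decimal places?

Volume = 9827.820 mm³

Profile (r,z), 6 vertices: (0.5,12) (6.5,9) (13.5,24.5) (15.5,36) (4.5,39.5) (2,36.5)
edge 0: (0.5,12)→(6.5,9)  cross = 0.5·9 − 6.5·12 = -73.5000; (r_i+r_j)·cross = 7·-73.5000 = -514.5000
edge 1: (6.5,9)→(13.5,24.5)  cross = 6.5·24.5 − 13.5·9 = 37.7500; (r_i+r_j)·cross = 20·37.7500 = 755.0000
edge 2: (13.5,24.5)→(15.5,36)  cross = 13.5·36 − 15.5·24.5 = 106.2500; (r_i+r_j)·cross = 29·106.2500 = 3081.2500
edge 3: (15.5,36)→(4.5,39.5)  cross = 15.5·39.5 − 4.5·36 = 450.2500; (r_i+r_j)·cross = 20·450.2500 = 9005.0000
edge 4: (4.5,39.5)→(2,36.5)  cross = 4.5·36.5 − 2·39.5 = 85.2500; (r_i+r_j)·cross = 6.5·85.2500 = 554.1250
edge 5: (2,36.5)→(0.5,12)  cross = 2·12 − 0.5·36.5 = 5.7500; (r_i+r_j)·cross = 2.5·5.7500 = 14.3750
Σcross = 611.7500 → A = |Σcross|/2 = 305.8750 mm²
Σ(r_i+r_j)·cross = 12895.2500 → first moment M = |Σ|/6 = 2149.2083
R_c = M/A = 2149.2083/305.8750 = 7.0264 mm
θ = 262° = 4.572763 rad
V = θ·R_c·A = 4.572763·7.0264·305.8750 = 9827.820 mm³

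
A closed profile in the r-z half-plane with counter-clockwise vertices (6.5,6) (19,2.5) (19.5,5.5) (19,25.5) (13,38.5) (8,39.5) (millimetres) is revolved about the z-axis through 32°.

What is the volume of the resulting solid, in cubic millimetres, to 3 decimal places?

Volume = 2686.713 mm³

Profile (r,z), 6 vertices: (6.5,6) (19,2.5) (19.5,5.5) (19,25.5) (13,38.5) (8,39.5)
edge 0: (6.5,6)→(19,2.5)  cross = 6.5·2.5 − 19·6 = -97.7500; (r_i+r_j)·cross = 25.5·-97.7500 = -2492.6250
edge 1: (19,2.5)→(19.5,5.5)  cross = 19·5.5 − 19.5·2.5 = 55.7500; (r_i+r_j)·cross = 38.5·55.7500 = 2146.3750
edge 2: (19.5,5.5)→(19,25.5)  cross = 19.5·25.5 − 19·5.5 = 392.7500; (r_i+r_j)·cross = 38.5·392.7500 = 15120.8750
edge 3: (19,25.5)→(13,38.5)  cross = 19·38.5 − 13·25.5 = 400.0000; (r_i+r_j)·cross = 32·400.0000 = 12800.0000
edge 4: (13,38.5)→(8,39.5)  cross = 13·39.5 − 8·38.5 = 205.5000; (r_i+r_j)·cross = 21·205.5000 = 4315.5000
edge 5: (8,39.5)→(6.5,6)  cross = 8·6 − 6.5·39.5 = -208.7500; (r_i+r_j)·cross = 14.5·-208.7500 = -3026.8750
Σcross = 747.5000 → A = |Σcross|/2 = 373.7500 mm²
Σ(r_i+r_j)·cross = 28863.2500 → first moment M = |Σ|/6 = 4810.5417
R_c = M/A = 4810.5417/373.7500 = 12.8710 mm
θ = 32° = 0.558505 rad
V = θ·R_c·A = 0.558505·12.8710·373.7500 = 2686.713 mm³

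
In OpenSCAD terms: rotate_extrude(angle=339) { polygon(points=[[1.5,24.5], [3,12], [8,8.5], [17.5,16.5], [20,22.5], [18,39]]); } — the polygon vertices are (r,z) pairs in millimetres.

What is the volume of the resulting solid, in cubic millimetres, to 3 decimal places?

Profile (r,z), 6 vertices: (1.5,24.5) (3,12) (8,8.5) (17.5,16.5) (20,22.5) (18,39)
edge 0: (1.5,24.5)→(3,12)  cross = 1.5·12 − 3·24.5 = -55.5000; (r_i+r_j)·cross = 4.5·-55.5000 = -249.7500
edge 1: (3,12)→(8,8.5)  cross = 3·8.5 − 8·12 = -70.5000; (r_i+r_j)·cross = 11·-70.5000 = -775.5000
edge 2: (8,8.5)→(17.5,16.5)  cross = 8·16.5 − 17.5·8.5 = -16.7500; (r_i+r_j)·cross = 25.5·-16.7500 = -427.1250
edge 3: (17.5,16.5)→(20,22.5)  cross = 17.5·22.5 − 20·16.5 = 63.7500; (r_i+r_j)·cross = 37.5·63.7500 = 2390.6250
edge 4: (20,22.5)→(18,39)  cross = 20·39 − 18·22.5 = 375.0000; (r_i+r_j)·cross = 38·375.0000 = 14250.0000
edge 5: (18,39)→(1.5,24.5)  cross = 18·24.5 − 1.5·39 = 382.5000; (r_i+r_j)·cross = 19.5·382.5000 = 7458.7500
Σcross = 678.5000 → A = |Σcross|/2 = 339.2500 mm²
Σ(r_i+r_j)·cross = 22647.0000 → first moment M = |Σ|/6 = 3774.5000
R_c = M/A = 3774.5000/339.2500 = 11.1260 mm
θ = 339° = 5.916666 rad
V = θ·R_c·A = 5.916666·11.1260·339.2500 = 22332.456 mm³

Volume = 22332.456 mm³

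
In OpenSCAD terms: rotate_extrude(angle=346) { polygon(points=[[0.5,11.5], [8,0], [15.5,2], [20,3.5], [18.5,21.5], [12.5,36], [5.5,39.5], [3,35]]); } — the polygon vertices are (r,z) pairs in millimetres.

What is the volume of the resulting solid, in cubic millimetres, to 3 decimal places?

Volume = 32699.056 mm³

Profile (r,z), 8 vertices: (0.5,11.5) (8,0) (15.5,2) (20,3.5) (18.5,21.5) (12.5,36) (5.5,39.5) (3,35)
edge 0: (0.5,11.5)→(8,0)  cross = 0.5·0 − 8·11.5 = -92.0000; (r_i+r_j)·cross = 8.5·-92.0000 = -782.0000
edge 1: (8,0)→(15.5,2)  cross = 8·2 − 15.5·0 = 16.0000; (r_i+r_j)·cross = 23.5·16.0000 = 376.0000
edge 2: (15.5,2)→(20,3.5)  cross = 15.5·3.5 − 20·2 = 14.2500; (r_i+r_j)·cross = 35.5·14.2500 = 505.8750
edge 3: (20,3.5)→(18.5,21.5)  cross = 20·21.5 − 18.5·3.5 = 365.2500; (r_i+r_j)·cross = 38.5·365.2500 = 14062.1250
edge 4: (18.5,21.5)→(12.5,36)  cross = 18.5·36 − 12.5·21.5 = 397.2500; (r_i+r_j)·cross = 31·397.2500 = 12314.7500
edge 5: (12.5,36)→(5.5,39.5)  cross = 12.5·39.5 − 5.5·36 = 295.7500; (r_i+r_j)·cross = 18·295.7500 = 5323.5000
edge 6: (5.5,39.5)→(3,35)  cross = 5.5·35 − 3·39.5 = 74.0000; (r_i+r_j)·cross = 8.5·74.0000 = 629.0000
edge 7: (3,35)→(0.5,11.5)  cross = 3·11.5 − 0.5·35 = 17.0000; (r_i+r_j)·cross = 3.5·17.0000 = 59.5000
Σcross = 1087.5000 → A = |Σcross|/2 = 543.7500 mm²
Σ(r_i+r_j)·cross = 32488.7500 → first moment M = |Σ|/6 = 5414.7917
R_c = M/A = 5414.7917/543.7500 = 9.9582 mm
θ = 346° = 6.038839 rad
V = θ·R_c·A = 6.038839·9.9582·543.7500 = 32699.056 mm³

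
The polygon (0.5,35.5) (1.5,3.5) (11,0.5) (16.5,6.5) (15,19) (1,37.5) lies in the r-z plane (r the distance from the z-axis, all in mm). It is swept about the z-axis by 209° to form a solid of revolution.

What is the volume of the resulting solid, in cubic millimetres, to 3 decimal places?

Volume = 10146.564 mm³

Profile (r,z), 6 vertices: (0.5,35.5) (1.5,3.5) (11,0.5) (16.5,6.5) (15,19) (1,37.5)
edge 0: (0.5,35.5)→(1.5,3.5)  cross = 0.5·3.5 − 1.5·35.5 = -51.5000; (r_i+r_j)·cross = 2·-51.5000 = -103.0000
edge 1: (1.5,3.5)→(11,0.5)  cross = 1.5·0.5 − 11·3.5 = -37.7500; (r_i+r_j)·cross = 12.5·-37.7500 = -471.8750
edge 2: (11,0.5)→(16.5,6.5)  cross = 11·6.5 − 16.5·0.5 = 63.2500; (r_i+r_j)·cross = 27.5·63.2500 = 1739.3750
edge 3: (16.5,6.5)→(15,19)  cross = 16.5·19 − 15·6.5 = 216.0000; (r_i+r_j)·cross = 31.5·216.0000 = 6804.0000
edge 4: (15,19)→(1,37.5)  cross = 15·37.5 − 1·19 = 543.5000; (r_i+r_j)·cross = 16·543.5000 = 8696.0000
edge 5: (1,37.5)→(0.5,35.5)  cross = 1·35.5 − 0.5·37.5 = 16.7500; (r_i+r_j)·cross = 1.5·16.7500 = 25.1250
Σcross = 750.2500 → A = |Σcross|/2 = 375.1250 mm²
Σ(r_i+r_j)·cross = 16689.6250 → first moment M = |Σ|/6 = 2781.6042
R_c = M/A = 2781.6042/375.1250 = 7.4151 mm
θ = 209° = 3.647738 rad
V = θ·R_c·A = 3.647738·7.4151·375.1250 = 10146.564 mm³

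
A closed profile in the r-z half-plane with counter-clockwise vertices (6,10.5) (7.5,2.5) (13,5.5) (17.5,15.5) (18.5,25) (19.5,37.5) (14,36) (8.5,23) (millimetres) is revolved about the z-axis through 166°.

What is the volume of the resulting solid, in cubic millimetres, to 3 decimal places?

Profile (r,z), 8 vertices: (6,10.5) (7.5,2.5) (13,5.5) (17.5,15.5) (18.5,25) (19.5,37.5) (14,36) (8.5,23)
edge 0: (6,10.5)→(7.5,2.5)  cross = 6·2.5 − 7.5·10.5 = -63.7500; (r_i+r_j)·cross = 13.5·-63.7500 = -860.6250
edge 1: (7.5,2.5)→(13,5.5)  cross = 7.5·5.5 − 13·2.5 = 8.7500; (r_i+r_j)·cross = 20.5·8.7500 = 179.3750
edge 2: (13,5.5)→(17.5,15.5)  cross = 13·15.5 − 17.5·5.5 = 105.2500; (r_i+r_j)·cross = 30.5·105.2500 = 3210.1250
edge 3: (17.5,15.5)→(18.5,25)  cross = 17.5·25 − 18.5·15.5 = 150.7500; (r_i+r_j)·cross = 36·150.7500 = 5427.0000
edge 4: (18.5,25)→(19.5,37.5)  cross = 18.5·37.5 − 19.5·25 = 206.2500; (r_i+r_j)·cross = 38·206.2500 = 7837.5000
edge 5: (19.5,37.5)→(14,36)  cross = 19.5·36 − 14·37.5 = 177.0000; (r_i+r_j)·cross = 33.5·177.0000 = 5929.5000
edge 6: (14,36)→(8.5,23)  cross = 14·23 − 8.5·36 = 16.0000; (r_i+r_j)·cross = 22.5·16.0000 = 360.0000
edge 7: (8.5,23)→(6,10.5)  cross = 8.5·10.5 − 6·23 = -48.7500; (r_i+r_j)·cross = 14.5·-48.7500 = -706.8750
Σcross = 551.5000 → A = |Σcross|/2 = 275.7500 mm²
Σ(r_i+r_j)·cross = 21376.0000 → first moment M = |Σ|/6 = 3562.6667
R_c = M/A = 3562.6667/275.7500 = 12.9199 mm
θ = 166° = 2.897247 rad
V = θ·R_c·A = 2.897247·12.9199·275.7500 = 10321.924 mm³

Volume = 10321.924 mm³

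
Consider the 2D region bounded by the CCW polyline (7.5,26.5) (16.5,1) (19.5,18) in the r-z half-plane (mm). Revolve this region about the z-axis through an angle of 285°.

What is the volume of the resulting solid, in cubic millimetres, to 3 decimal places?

Profile (r,z), 3 vertices: (7.5,26.5) (16.5,1) (19.5,18)
edge 0: (7.5,26.5)→(16.5,1)  cross = 7.5·1 − 16.5·26.5 = -429.7500; (r_i+r_j)·cross = 24·-429.7500 = -10314.0000
edge 1: (16.5,1)→(19.5,18)  cross = 16.5·18 − 19.5·1 = 277.5000; (r_i+r_j)·cross = 36·277.5000 = 9990.0000
edge 2: (19.5,18)→(7.5,26.5)  cross = 19.5·26.5 − 7.5·18 = 381.7500; (r_i+r_j)·cross = 27·381.7500 = 10307.2500
Σcross = 229.5000 → A = |Σcross|/2 = 114.7500 mm²
Σ(r_i+r_j)·cross = 9983.2500 → first moment M = |Σ|/6 = 1663.8750
R_c = M/A = 1663.8750/114.7500 = 14.5000 mm
θ = 285° = 4.974188 rad
V = θ·R_c·A = 4.974188·14.5000·114.7500 = 8276.428 mm³

Volume = 8276.428 mm³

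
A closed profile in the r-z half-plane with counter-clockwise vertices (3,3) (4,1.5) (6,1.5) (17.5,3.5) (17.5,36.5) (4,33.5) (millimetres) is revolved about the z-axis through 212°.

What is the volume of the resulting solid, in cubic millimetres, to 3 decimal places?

Volume = 17792.846 mm³

Profile (r,z), 6 vertices: (3,3) (4,1.5) (6,1.5) (17.5,3.5) (17.5,36.5) (4,33.5)
edge 0: (3,3)→(4,1.5)  cross = 3·1.5 − 4·3 = -7.5000; (r_i+r_j)·cross = 7·-7.5000 = -52.5000
edge 1: (4,1.5)→(6,1.5)  cross = 4·1.5 − 6·1.5 = -3.0000; (r_i+r_j)·cross = 10·-3.0000 = -30.0000
edge 2: (6,1.5)→(17.5,3.5)  cross = 6·3.5 − 17.5·1.5 = -5.2500; (r_i+r_j)·cross = 23.5·-5.2500 = -123.3750
edge 3: (17.5,3.5)→(17.5,36.5)  cross = 17.5·36.5 − 17.5·3.5 = 577.5000; (r_i+r_j)·cross = 35·577.5000 = 20212.5000
edge 4: (17.5,36.5)→(4,33.5)  cross = 17.5·33.5 − 4·36.5 = 440.2500; (r_i+r_j)·cross = 21.5·440.2500 = 9465.3750
edge 5: (4,33.5)→(3,3)  cross = 4·3 − 3·33.5 = -88.5000; (r_i+r_j)·cross = 7·-88.5000 = -619.5000
Σcross = 913.5000 → A = |Σcross|/2 = 456.7500 mm²
Σ(r_i+r_j)·cross = 28852.5000 → first moment M = |Σ|/6 = 4808.7500
R_c = M/A = 4808.7500/456.7500 = 10.5282 mm
θ = 212° = 3.700098 rad
V = θ·R_c·A = 3.700098·10.5282·456.7500 = 17792.846 mm³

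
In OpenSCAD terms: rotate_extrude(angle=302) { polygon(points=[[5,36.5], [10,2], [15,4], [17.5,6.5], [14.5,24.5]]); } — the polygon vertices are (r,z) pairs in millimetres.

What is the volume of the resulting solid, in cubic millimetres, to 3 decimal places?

Profile (r,z), 5 vertices: (5,36.5) (10,2) (15,4) (17.5,6.5) (14.5,24.5)
edge 0: (5,36.5)→(10,2)  cross = 5·2 − 10·36.5 = -355.0000; (r_i+r_j)·cross = 15·-355.0000 = -5325.0000
edge 1: (10,2)→(15,4)  cross = 10·4 − 15·2 = 10.0000; (r_i+r_j)·cross = 25·10.0000 = 250.0000
edge 2: (15,4)→(17.5,6.5)  cross = 15·6.5 − 17.5·4 = 27.5000; (r_i+r_j)·cross = 32.5·27.5000 = 893.7500
edge 3: (17.5,6.5)→(14.5,24.5)  cross = 17.5·24.5 − 14.5·6.5 = 334.5000; (r_i+r_j)·cross = 32·334.5000 = 10704.0000
edge 4: (14.5,24.5)→(5,36.5)  cross = 14.5·36.5 − 5·24.5 = 406.7500; (r_i+r_j)·cross = 19.5·406.7500 = 7931.6250
Σcross = 423.7500 → A = |Σcross|/2 = 211.8750 mm²
Σ(r_i+r_j)·cross = 14454.3750 → first moment M = |Σ|/6 = 2409.0625
R_c = M/A = 2409.0625/211.8750 = 11.3702 mm
θ = 302° = 5.270894 rad
V = θ·R_c·A = 5.270894·11.3702·211.8750 = 12697.914 mm³

Volume = 12697.914 mm³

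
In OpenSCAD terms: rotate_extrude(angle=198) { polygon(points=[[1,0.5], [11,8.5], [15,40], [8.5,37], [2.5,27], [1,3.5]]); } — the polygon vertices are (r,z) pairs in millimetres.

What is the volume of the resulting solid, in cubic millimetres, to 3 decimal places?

Profile (r,z), 6 vertices: (1,0.5) (11,8.5) (15,40) (8.5,37) (2.5,27) (1,3.5)
edge 0: (1,0.5)→(11,8.5)  cross = 1·8.5 − 11·0.5 = 3.0000; (r_i+r_j)·cross = 12·3.0000 = 36.0000
edge 1: (11,8.5)→(15,40)  cross = 11·40 − 15·8.5 = 312.5000; (r_i+r_j)·cross = 26·312.5000 = 8125.0000
edge 2: (15,40)→(8.5,37)  cross = 15·37 − 8.5·40 = 215.0000; (r_i+r_j)·cross = 23.5·215.0000 = 5052.5000
edge 3: (8.5,37)→(2.5,27)  cross = 8.5·27 − 2.5·37 = 137.0000; (r_i+r_j)·cross = 11·137.0000 = 1507.0000
edge 4: (2.5,27)→(1,3.5)  cross = 2.5·3.5 − 1·27 = -18.2500; (r_i+r_j)·cross = 3.5·-18.2500 = -63.8750
edge 5: (1,3.5)→(1,0.5)  cross = 1·0.5 − 1·3.5 = -3.0000; (r_i+r_j)·cross = 2·-3.0000 = -6.0000
Σcross = 646.2500 → A = |Σcross|/2 = 323.1250 mm²
Σ(r_i+r_j)·cross = 14650.6250 → first moment M = |Σ|/6 = 2441.7708
R_c = M/A = 2441.7708/323.1250 = 7.5567 mm
θ = 198° = 3.455752 rad
V = θ·R_c·A = 3.455752·7.5567·323.1250 = 8438.154 mm³

Volume = 8438.154 mm³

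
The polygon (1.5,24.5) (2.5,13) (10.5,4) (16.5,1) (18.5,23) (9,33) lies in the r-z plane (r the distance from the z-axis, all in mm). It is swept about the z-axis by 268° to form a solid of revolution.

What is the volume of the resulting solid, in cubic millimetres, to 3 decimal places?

Profile (r,z), 6 vertices: (1.5,24.5) (2.5,13) (10.5,4) (16.5,1) (18.5,23) (9,33)
edge 0: (1.5,24.5)→(2.5,13)  cross = 1.5·13 − 2.5·24.5 = -41.7500; (r_i+r_j)·cross = 4·-41.7500 = -167.0000
edge 1: (2.5,13)→(10.5,4)  cross = 2.5·4 − 10.5·13 = -126.5000; (r_i+r_j)·cross = 13·-126.5000 = -1644.5000
edge 2: (10.5,4)→(16.5,1)  cross = 10.5·1 − 16.5·4 = -55.5000; (r_i+r_j)·cross = 27·-55.5000 = -1498.5000
edge 3: (16.5,1)→(18.5,23)  cross = 16.5·23 − 18.5·1 = 361.0000; (r_i+r_j)·cross = 35·361.0000 = 12635.0000
edge 4: (18.5,23)→(9,33)  cross = 18.5·33 − 9·23 = 403.5000; (r_i+r_j)·cross = 27.5·403.5000 = 11096.2500
edge 5: (9,33)→(1.5,24.5)  cross = 9·24.5 − 1.5·33 = 171.0000; (r_i+r_j)·cross = 10.5·171.0000 = 1795.5000
Σcross = 711.7500 → A = |Σcross|/2 = 355.8750 mm²
Σ(r_i+r_j)·cross = 22216.7500 → first moment M = |Σ|/6 = 3702.7917
R_c = M/A = 3702.7917/355.8750 = 10.4048 mm
θ = 268° = 4.677482 rad
V = θ·R_c·A = 4.677482·10.4048·355.8750 = 17319.743 mm³

Volume = 17319.743 mm³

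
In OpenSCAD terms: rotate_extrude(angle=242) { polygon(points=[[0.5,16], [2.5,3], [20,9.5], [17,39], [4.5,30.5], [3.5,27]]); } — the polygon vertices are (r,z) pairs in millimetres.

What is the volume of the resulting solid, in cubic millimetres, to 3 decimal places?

Volume = 20848.079 mm³

Profile (r,z), 6 vertices: (0.5,16) (2.5,3) (20,9.5) (17,39) (4.5,30.5) (3.5,27)
edge 0: (0.5,16)→(2.5,3)  cross = 0.5·3 − 2.5·16 = -38.5000; (r_i+r_j)·cross = 3·-38.5000 = -115.5000
edge 1: (2.5,3)→(20,9.5)  cross = 2.5·9.5 − 20·3 = -36.2500; (r_i+r_j)·cross = 22.5·-36.2500 = -815.6250
edge 2: (20,9.5)→(17,39)  cross = 20·39 − 17·9.5 = 618.5000; (r_i+r_j)·cross = 37·618.5000 = 22884.5000
edge 3: (17,39)→(4.5,30.5)  cross = 17·30.5 − 4.5·39 = 343.0000; (r_i+r_j)·cross = 21.5·343.0000 = 7374.5000
edge 4: (4.5,30.5)→(3.5,27)  cross = 4.5·27 − 3.5·30.5 = 14.7500; (r_i+r_j)·cross = 8·14.7500 = 118.0000
edge 5: (3.5,27)→(0.5,16)  cross = 3.5·16 − 0.5·27 = 42.5000; (r_i+r_j)·cross = 4·42.5000 = 170.0000
Σcross = 944.0000 → A = |Σcross|/2 = 472.0000 mm²
Σ(r_i+r_j)·cross = 29615.8750 → first moment M = |Σ|/6 = 4935.9792
R_c = M/A = 4935.9792/472.0000 = 10.4576 mm
θ = 242° = 4.223697 rad
V = θ·R_c·A = 4.223697·10.4576·472.0000 = 20848.079 mm³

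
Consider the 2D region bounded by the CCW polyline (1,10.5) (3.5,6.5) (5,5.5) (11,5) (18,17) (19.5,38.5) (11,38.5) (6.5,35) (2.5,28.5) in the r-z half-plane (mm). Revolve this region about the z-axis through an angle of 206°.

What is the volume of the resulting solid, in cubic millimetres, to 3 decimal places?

Volume = 17236.019 mm³

Profile (r,z), 9 vertices: (1,10.5) (3.5,6.5) (5,5.5) (11,5) (18,17) (19.5,38.5) (11,38.5) (6.5,35) (2.5,28.5)
edge 0: (1,10.5)→(3.5,6.5)  cross = 1·6.5 − 3.5·10.5 = -30.2500; (r_i+r_j)·cross = 4.5·-30.2500 = -136.1250
edge 1: (3.5,6.5)→(5,5.5)  cross = 3.5·5.5 − 5·6.5 = -13.2500; (r_i+r_j)·cross = 8.5·-13.2500 = -112.6250
edge 2: (5,5.5)→(11,5)  cross = 5·5 − 11·5.5 = -35.5000; (r_i+r_j)·cross = 16·-35.5000 = -568.0000
edge 3: (11,5)→(18,17)  cross = 11·17 − 18·5 = 97.0000; (r_i+r_j)·cross = 29·97.0000 = 2813.0000
edge 4: (18,17)→(19.5,38.5)  cross = 18·38.5 − 19.5·17 = 361.5000; (r_i+r_j)·cross = 37.5·361.5000 = 13556.2500
edge 5: (19.5,38.5)→(11,38.5)  cross = 19.5·38.5 − 11·38.5 = 327.2500; (r_i+r_j)·cross = 30.5·327.2500 = 9981.1250
edge 6: (11,38.5)→(6.5,35)  cross = 11·35 − 6.5·38.5 = 134.7500; (r_i+r_j)·cross = 17.5·134.7500 = 2358.1250
edge 7: (6.5,35)→(2.5,28.5)  cross = 6.5·28.5 − 2.5·35 = 97.7500; (r_i+r_j)·cross = 9·97.7500 = 879.7500
edge 8: (2.5,28.5)→(1,10.5)  cross = 2.5·10.5 − 1·28.5 = -2.2500; (r_i+r_j)·cross = 3.5·-2.2500 = -7.8750
Σcross = 937.0000 → A = |Σcross|/2 = 468.5000 mm²
Σ(r_i+r_j)·cross = 28763.6250 → first moment M = |Σ|/6 = 4793.9375
R_c = M/A = 4793.9375/468.5000 = 10.2325 mm
θ = 206° = 3.595378 rad
V = θ·R_c·A = 3.595378·10.2325·468.5000 = 17236.019 mm³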